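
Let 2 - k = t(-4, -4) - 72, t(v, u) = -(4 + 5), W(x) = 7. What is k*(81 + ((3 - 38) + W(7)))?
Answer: 4399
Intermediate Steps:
t(v, u) = -9 (t(v, u) = -1*9 = -9)
k = 83 (k = 2 - (-9 - 72) = 2 - 1*(-81) = 2 + 81 = 83)
k*(81 + ((3 - 38) + W(7))) = 83*(81 + ((3 - 38) + 7)) = 83*(81 + (-35 + 7)) = 83*(81 - 28) = 83*53 = 4399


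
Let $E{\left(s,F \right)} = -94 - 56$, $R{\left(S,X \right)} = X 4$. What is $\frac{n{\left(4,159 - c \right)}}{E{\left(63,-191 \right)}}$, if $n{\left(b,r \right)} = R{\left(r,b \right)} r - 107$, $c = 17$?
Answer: $- \frac{433}{30} \approx -14.433$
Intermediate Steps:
$R{\left(S,X \right)} = 4 X$
$E{\left(s,F \right)} = -150$ ($E{\left(s,F \right)} = -94 - 56 = -150$)
$n{\left(b,r \right)} = -107 + 4 b r$ ($n{\left(b,r \right)} = 4 b r - 107 = -107 + 4 b r$)
$\frac{n{\left(4,159 - c \right)}}{E{\left(63,-191 \right)}} = \frac{-107 + 4 \cdot 4 \left(159 - 17\right)}{-150} = \left(-107 + 4 \cdot 4 \left(159 - 17\right)\right) \left(- \frac{1}{150}\right) = \left(-107 + 4 \cdot 4 \cdot 142\right) \left(- \frac{1}{150}\right) = \left(-107 + 2272\right) \left(- \frac{1}{150}\right) = 2165 \left(- \frac{1}{150}\right) = - \frac{433}{30}$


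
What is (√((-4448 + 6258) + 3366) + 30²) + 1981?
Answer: 2881 + 2*√1294 ≈ 2952.9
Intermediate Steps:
(√((-4448 + 6258) + 3366) + 30²) + 1981 = (√(1810 + 3366) + 900) + 1981 = (√5176 + 900) + 1981 = (2*√1294 + 900) + 1981 = (900 + 2*√1294) + 1981 = 2881 + 2*√1294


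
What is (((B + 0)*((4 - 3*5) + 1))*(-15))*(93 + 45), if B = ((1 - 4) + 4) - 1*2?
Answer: -20700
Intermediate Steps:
B = -1 (B = (-3 + 4) - 2 = 1 - 2 = -1)
(((B + 0)*((4 - 3*5) + 1))*(-15))*(93 + 45) = (((-1 + 0)*((4 - 3*5) + 1))*(-15))*(93 + 45) = (-((4 - 15) + 1)*(-15))*138 = (-(-11 + 1)*(-15))*138 = (-1*(-10)*(-15))*138 = (10*(-15))*138 = -150*138 = -20700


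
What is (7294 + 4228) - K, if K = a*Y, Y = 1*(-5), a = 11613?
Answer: 69587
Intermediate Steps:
Y = -5
K = -58065 (K = 11613*(-5) = -58065)
(7294 + 4228) - K = (7294 + 4228) - 1*(-58065) = 11522 + 58065 = 69587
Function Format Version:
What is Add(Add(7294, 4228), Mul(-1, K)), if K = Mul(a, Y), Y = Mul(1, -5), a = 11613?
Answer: 69587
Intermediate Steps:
Y = -5
K = -58065 (K = Mul(11613, -5) = -58065)
Add(Add(7294, 4228), Mul(-1, K)) = Add(Add(7294, 4228), Mul(-1, -58065)) = Add(11522, 58065) = 69587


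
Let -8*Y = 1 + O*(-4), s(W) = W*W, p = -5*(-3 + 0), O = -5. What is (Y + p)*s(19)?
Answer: 35739/8 ≈ 4467.4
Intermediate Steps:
p = 15 (p = -5*(-3) = 15)
s(W) = W²
Y = -21/8 (Y = -(1 - 5*(-4))/8 = -(1 + 20)/8 = -⅛*21 = -21/8 ≈ -2.6250)
(Y + p)*s(19) = (-21/8 + 15)*19² = (99/8)*361 = 35739/8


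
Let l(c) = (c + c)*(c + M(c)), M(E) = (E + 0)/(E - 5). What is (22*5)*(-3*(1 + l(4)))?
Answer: -330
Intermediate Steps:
M(E) = E/(-5 + E)
l(c) = 2*c*(c + c/(-5 + c)) (l(c) = (c + c)*(c + c/(-5 + c)) = (2*c)*(c + c/(-5 + c)) = 2*c*(c + c/(-5 + c)))
(22*5)*(-3*(1 + l(4))) = (22*5)*(-3*(1 + 2*4**2*(-4 + 4)/(-5 + 4))) = 110*(-3*(1 + 2*16*0/(-1))) = 110*(-3*(1 + 2*16*(-1)*0)) = 110*(-3*(1 + 0)) = 110*(-3*1) = 110*(-3) = -330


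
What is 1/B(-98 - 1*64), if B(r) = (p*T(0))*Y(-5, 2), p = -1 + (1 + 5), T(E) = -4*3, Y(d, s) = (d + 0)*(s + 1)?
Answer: 1/900 ≈ 0.0011111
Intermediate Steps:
Y(d, s) = d*(1 + s)
T(E) = -12
p = 5 (p = -1 + 6 = 5)
B(r) = 900 (B(r) = (5*(-12))*(-5*(1 + 2)) = -(-300)*3 = -60*(-15) = 900)
1/B(-98 - 1*64) = 1/900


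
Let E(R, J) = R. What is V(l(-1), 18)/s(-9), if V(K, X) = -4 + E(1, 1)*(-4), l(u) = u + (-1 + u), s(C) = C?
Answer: 8/9 ≈ 0.88889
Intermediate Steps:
l(u) = -1 + 2*u
V(K, X) = -8 (V(K, X) = -4 + 1*(-4) = -4 - 4 = -8)
V(l(-1), 18)/s(-9) = -8/(-9) = -8*(-1/9) = 8/9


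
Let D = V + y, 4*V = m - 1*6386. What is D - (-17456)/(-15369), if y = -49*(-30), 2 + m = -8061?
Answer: -131766785/61476 ≈ -2143.4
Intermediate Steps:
m = -8063 (m = -2 - 8061 = -8063)
V = -14449/4 (V = (-8063 - 1*6386)/4 = (-8063 - 6386)/4 = (1/4)*(-14449) = -14449/4 ≈ -3612.3)
y = 1470
D = -8569/4 (D = -14449/4 + 1470 = -8569/4 ≈ -2142.3)
D - (-17456)/(-15369) = -8569/4 - (-17456)/(-15369) = -8569/4 - (-17456)*(-1)/15369 = -8569/4 - 1*17456/15369 = -8569/4 - 17456/15369 = -131766785/61476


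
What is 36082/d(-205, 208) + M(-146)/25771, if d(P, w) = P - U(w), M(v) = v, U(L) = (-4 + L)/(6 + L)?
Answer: -99499224156/567915527 ≈ -175.20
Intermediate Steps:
U(L) = (-4 + L)/(6 + L)
d(P, w) = P - (-4 + w)/(6 + w)
36082/d(-205, 208) + M(-146)/25771 = 36082/(((4 - 1*208 - 205*(6 + 208))/(6 + 208))) - 146/25771 = 36082/(((4 - 208 - 205*214)/214)) - 146*1/25771 = 36082/(((4 - 208 - 43870)/214)) - 146/25771 = 36082/(((1/214)*(-44074))) - 146/25771 = 36082/(-22037/107) - 146/25771 = 36082*(-107/22037) - 146/25771 = -3860774/22037 - 146/25771 = -99499224156/567915527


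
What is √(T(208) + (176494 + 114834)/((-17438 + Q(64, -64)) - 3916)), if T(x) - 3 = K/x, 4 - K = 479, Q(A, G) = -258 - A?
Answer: 85*I*√139837295/281788 ≈ 3.567*I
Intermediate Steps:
K = -475 (K = 4 - 1*479 = 4 - 479 = -475)
T(x) = 3 - 475/x
√(T(208) + (176494 + 114834)/((-17438 + Q(64, -64)) - 3916)) = √((3 - 475/208) + (176494 + 114834)/((-17438 + (-258 - 1*64)) - 3916)) = √((3 - 475*1/208) + 291328/((-17438 + (-258 - 64)) - 3916)) = √((3 - 475/208) + 291328/((-17438 - 322) - 3916)) = √(149/208 + 291328/(-17760 - 3916)) = √(149/208 + 291328/(-21676)) = √(149/208 + 291328*(-1/21676)) = √(149/208 - 72832/5419) = √(-14341625/1127152) = 85*I*√139837295/281788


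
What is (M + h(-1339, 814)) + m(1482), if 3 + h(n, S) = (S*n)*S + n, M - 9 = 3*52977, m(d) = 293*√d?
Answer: -887058446 + 293*√1482 ≈ -8.8705e+8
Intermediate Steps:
M = 158940 (M = 9 + 3*52977 = 9 + 158931 = 158940)
h(n, S) = -3 + n + n*S² (h(n, S) = -3 + ((S*n)*S + n) = -3 + (n*S² + n) = -3 + (n + n*S²) = -3 + n + n*S²)
(M + h(-1339, 814)) + m(1482) = (158940 + (-3 - 1339 - 1339*814²)) + 293*√1482 = (158940 + (-3 - 1339 - 1339*662596)) + 293*√1482 = (158940 + (-3 - 1339 - 887216044)) + 293*√1482 = (158940 - 887217386) + 293*√1482 = -887058446 + 293*√1482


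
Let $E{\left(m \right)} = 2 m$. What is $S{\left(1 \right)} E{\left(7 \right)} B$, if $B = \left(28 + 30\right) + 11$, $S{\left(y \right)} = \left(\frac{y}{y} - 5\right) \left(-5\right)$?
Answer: $19320$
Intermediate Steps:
$S{\left(y \right)} = 20$ ($S{\left(y \right)} = \left(1 - 5\right) \left(-5\right) = \left(-4\right) \left(-5\right) = 20$)
$B = 69$ ($B = 58 + 11 = 69$)
$S{\left(1 \right)} E{\left(7 \right)} B = 20 \cdot 2 \cdot 7 \cdot 69 = 20 \cdot 14 \cdot 69 = 280 \cdot 69 = 19320$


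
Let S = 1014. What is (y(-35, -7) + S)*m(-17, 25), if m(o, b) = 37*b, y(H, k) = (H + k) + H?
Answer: 866725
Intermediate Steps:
y(H, k) = k + 2*H
(y(-35, -7) + S)*m(-17, 25) = ((-7 + 2*(-35)) + 1014)*(37*25) = ((-7 - 70) + 1014)*925 = (-77 + 1014)*925 = 937*925 = 866725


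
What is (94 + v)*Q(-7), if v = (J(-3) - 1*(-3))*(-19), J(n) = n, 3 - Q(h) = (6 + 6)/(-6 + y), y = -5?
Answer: 4230/11 ≈ 384.55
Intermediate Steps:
Q(h) = 45/11 (Q(h) = 3 - (6 + 6)/(-6 - 5) = 3 - 12/(-11) = 3 - 12*(-1)/11 = 3 - 1*(-12/11) = 3 + 12/11 = 45/11)
v = 0 (v = (-3 - 1*(-3))*(-19) = (-3 + 3)*(-19) = 0*(-19) = 0)
(94 + v)*Q(-7) = (94 + 0)*(45/11) = 94*(45/11) = 4230/11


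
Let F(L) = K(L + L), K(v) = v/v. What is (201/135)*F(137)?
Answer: 67/45 ≈ 1.4889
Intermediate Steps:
K(v) = 1
F(L) = 1
(201/135)*F(137) = (201/135)*1 = (201*(1/135))*1 = (67/45)*1 = 67/45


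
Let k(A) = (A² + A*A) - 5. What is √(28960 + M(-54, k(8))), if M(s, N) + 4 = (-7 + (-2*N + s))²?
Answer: √123205 ≈ 351.01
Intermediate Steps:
k(A) = -5 + 2*A² (k(A) = (A² + A²) - 5 = 2*A² - 5 = -5 + 2*A²)
M(s, N) = -4 + (-7 + s - 2*N)² (M(s, N) = -4 + (-7 + (-2*N + s))² = -4 + (-7 + (s - 2*N))² = -4 + (-7 + s - 2*N)²)
√(28960 + M(-54, k(8))) = √(28960 + (-4 + (7 - 1*(-54) + 2*(-5 + 2*8²))²)) = √(28960 + (-4 + (7 + 54 + 2*(-5 + 2*64))²)) = √(28960 + (-4 + (7 + 54 + 2*(-5 + 128))²)) = √(28960 + (-4 + (7 + 54 + 2*123)²)) = √(28960 + (-4 + (7 + 54 + 246)²)) = √(28960 + (-4 + 307²)) = √(28960 + (-4 + 94249)) = √(28960 + 94245) = √123205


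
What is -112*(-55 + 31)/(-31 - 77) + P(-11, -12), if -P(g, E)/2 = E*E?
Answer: -2816/9 ≈ -312.89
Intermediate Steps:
P(g, E) = -2*E² (P(g, E) = -2*E*E = -2*E²)
-112*(-55 + 31)/(-31 - 77) + P(-11, -12) = -112*(-55 + 31)/(-31 - 77) - 2*(-12)² = -(-2688)/(-108) - 2*144 = -(-2688)*(-1)/108 - 288 = -112*2/9 - 288 = -224/9 - 288 = -2816/9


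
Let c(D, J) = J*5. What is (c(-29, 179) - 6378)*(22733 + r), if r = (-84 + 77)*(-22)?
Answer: -125489421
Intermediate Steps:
c(D, J) = 5*J
r = 154 (r = -7*(-22) = 154)
(c(-29, 179) - 6378)*(22733 + r) = (5*179 - 6378)*(22733 + 154) = (895 - 6378)*22887 = -5483*22887 = -125489421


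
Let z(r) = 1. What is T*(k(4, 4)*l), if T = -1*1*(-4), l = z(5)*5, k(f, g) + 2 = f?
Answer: 40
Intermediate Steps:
k(f, g) = -2 + f
l = 5 (l = 1*5 = 5)
T = 4 (T = -1*(-4) = 4)
T*(k(4, 4)*l) = 4*((-2 + 4)*5) = 4*(2*5) = 4*10 = 40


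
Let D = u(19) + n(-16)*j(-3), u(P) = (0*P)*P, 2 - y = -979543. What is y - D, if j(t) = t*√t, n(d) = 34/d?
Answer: 979545 - 51*I*√3/8 ≈ 9.7955e+5 - 11.042*I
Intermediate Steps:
j(t) = t^(3/2)
y = 979545 (y = 2 - 1*(-979543) = 2 + 979543 = 979545)
u(P) = 0 (u(P) = 0*P = 0)
D = 51*I*√3/8 (D = 0 + (34/(-16))*(-3)^(3/2) = 0 + (34*(-1/16))*(-3*I*√3) = 0 - (-51)*I*√3/8 = 0 + 51*I*√3/8 = 51*I*√3/8 ≈ 11.042*I)
y - D = 979545 - 51*I*√3/8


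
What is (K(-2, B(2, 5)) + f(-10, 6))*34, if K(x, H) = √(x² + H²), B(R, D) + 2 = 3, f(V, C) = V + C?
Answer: -136 + 34*√5 ≈ -59.974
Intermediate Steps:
f(V, C) = C + V
B(R, D) = 1 (B(R, D) = -2 + 3 = 1)
K(x, H) = √(H² + x²)
(K(-2, B(2, 5)) + f(-10, 6))*34 = (√(1² + (-2)²) + (6 - 10))*34 = (√(1 + 4) - 4)*34 = (√5 - 4)*34 = (-4 + √5)*34 = -136 + 34*√5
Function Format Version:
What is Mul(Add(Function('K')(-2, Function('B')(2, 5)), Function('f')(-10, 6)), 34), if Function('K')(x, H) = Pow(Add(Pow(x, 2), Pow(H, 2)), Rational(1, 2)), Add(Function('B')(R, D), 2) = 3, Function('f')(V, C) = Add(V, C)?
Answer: Add(-136, Mul(34, Pow(5, Rational(1, 2)))) ≈ -59.974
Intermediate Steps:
Function('f')(V, C) = Add(C, V)
Function('B')(R, D) = 1 (Function('B')(R, D) = Add(-2, 3) = 1)
Function('K')(x, H) = Pow(Add(Pow(H, 2), Pow(x, 2)), Rational(1, 2))
Mul(Add(Function('K')(-2, Function('B')(2, 5)), Function('f')(-10, 6)), 34) = Mul(Add(Pow(Add(Pow(1, 2), Pow(-2, 2)), Rational(1, 2)), Add(6, -10)), 34) = Mul(Add(Pow(Add(1, 4), Rational(1, 2)), -4), 34) = Mul(Add(Pow(5, Rational(1, 2)), -4), 34) = Mul(Add(-4, Pow(5, Rational(1, 2))), 34) = Add(-136, Mul(34, Pow(5, Rational(1, 2))))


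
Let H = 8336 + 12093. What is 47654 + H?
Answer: 68083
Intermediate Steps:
H = 20429
47654 + H = 47654 + 20429 = 68083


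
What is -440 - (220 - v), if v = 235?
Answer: -425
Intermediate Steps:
-440 - (220 - v) = -440 - (220 - 1*235) = -440 - (220 - 235) = -440 - 1*(-15) = -440 + 15 = -425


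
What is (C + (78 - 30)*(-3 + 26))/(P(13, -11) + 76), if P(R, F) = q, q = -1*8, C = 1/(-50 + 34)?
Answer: 1039/64 ≈ 16.234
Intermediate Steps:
C = -1/16 (C = 1/(-16) = -1/16 ≈ -0.062500)
q = -8
P(R, F) = -8
(C + (78 - 30)*(-3 + 26))/(P(13, -11) + 76) = (-1/16 + (78 - 30)*(-3 + 26))/(-8 + 76) = (-1/16 + 48*23)/68 = (-1/16 + 1104)*(1/68) = (17663/16)*(1/68) = 1039/64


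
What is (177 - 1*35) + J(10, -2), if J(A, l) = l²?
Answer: 146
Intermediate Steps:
(177 - 1*35) + J(10, -2) = (177 - 1*35) + (-2)² = (177 - 35) + 4 = 142 + 4 = 146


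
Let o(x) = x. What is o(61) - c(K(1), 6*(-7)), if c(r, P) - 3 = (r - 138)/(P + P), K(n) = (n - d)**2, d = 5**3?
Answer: 10055/42 ≈ 239.40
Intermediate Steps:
d = 125
K(n) = (-125 + n)**2 (K(n) = (n - 1*125)**2 = (n - 125)**2 = (-125 + n)**2)
c(r, P) = 3 + (-138 + r)/(2*P) (c(r, P) = 3 + (r - 138)/(P + P) = 3 + (-138 + r)/((2*P)) = 3 + (-138 + r)*(1/(2*P)) = 3 + (-138 + r)/(2*P))
o(61) - c(K(1), 6*(-7)) = 61 - (-138 + (-125 + 1)**2 + 6*(6*(-7)))/(2*(6*(-7))) = 61 - (-138 + (-124)**2 + 6*(-42))/(2*(-42)) = 61 - (-1)*(-138 + 15376 - 252)/(2*42) = 61 - (-1)*14986/(2*42) = 61 - 1*(-7493/42) = 61 + 7493/42 = 10055/42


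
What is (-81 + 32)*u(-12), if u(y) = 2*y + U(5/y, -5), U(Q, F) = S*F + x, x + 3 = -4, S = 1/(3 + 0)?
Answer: 4802/3 ≈ 1600.7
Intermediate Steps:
S = ⅓ (S = 1/3 = ⅓ ≈ 0.33333)
x = -7 (x = -3 - 4 = -7)
U(Q, F) = -7 + F/3 (U(Q, F) = F/3 - 7 = -7 + F/3)
u(y) = -26/3 + 2*y (u(y) = 2*y + (-7 + (⅓)*(-5)) = 2*y + (-7 - 5/3) = 2*y - 26/3 = -26/3 + 2*y)
(-81 + 32)*u(-12) = (-81 + 32)*(-26/3 + 2*(-12)) = -49*(-26/3 - 24) = -49*(-98/3) = 4802/3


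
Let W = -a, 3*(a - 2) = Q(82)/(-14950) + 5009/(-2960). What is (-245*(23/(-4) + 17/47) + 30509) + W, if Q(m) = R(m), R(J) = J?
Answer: 19858994567069/623953200 ≈ 31828.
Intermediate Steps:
Q(m) = m
a = 19038473/13275600 (a = 2 + (82/(-14950) + 5009/(-2960))/3 = 2 + (82*(-1/14950) + 5009*(-1/2960))/3 = 2 + (-41/7475 - 5009/2960)/3 = 2 + (⅓)*(-7512727/4425200) = 2 - 7512727/13275600 = 19038473/13275600 ≈ 1.4341)
W = -19038473/13275600 (W = -1*19038473/13275600 = -19038473/13275600 ≈ -1.4341)
(-245*(23/(-4) + 17/47) + 30509) + W = (-245*(23/(-4) + 17/47) + 30509) - 19038473/13275600 = (-245*(23*(-¼) + 17*(1/47)) + 30509) - 19038473/13275600 = (-245*(-23/4 + 17/47) + 30509) - 19038473/13275600 = (-245*(-1013/188) + 30509) - 19038473/13275600 = (248185/188 + 30509) - 19038473/13275600 = 5983877/188 - 19038473/13275600 = 19858994567069/623953200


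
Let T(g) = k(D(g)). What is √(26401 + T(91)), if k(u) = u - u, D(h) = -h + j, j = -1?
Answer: √26401 ≈ 162.48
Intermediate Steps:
D(h) = -1 - h (D(h) = -h - 1 = -1 - h)
k(u) = 0
T(g) = 0
√(26401 + T(91)) = √(26401 + 0) = √26401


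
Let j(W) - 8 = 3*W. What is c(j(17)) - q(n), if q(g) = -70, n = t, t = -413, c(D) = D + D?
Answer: 188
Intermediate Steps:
j(W) = 8 + 3*W
c(D) = 2*D
n = -413
c(j(17)) - q(n) = 2*(8 + 3*17) - 1*(-70) = 2*(8 + 51) + 70 = 2*59 + 70 = 118 + 70 = 188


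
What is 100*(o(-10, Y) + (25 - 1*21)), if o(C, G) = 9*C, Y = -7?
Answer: -8600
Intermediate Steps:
100*(o(-10, Y) + (25 - 1*21)) = 100*(9*(-10) + (25 - 1*21)) = 100*(-90 + (25 - 21)) = 100*(-90 + 4) = 100*(-86) = -8600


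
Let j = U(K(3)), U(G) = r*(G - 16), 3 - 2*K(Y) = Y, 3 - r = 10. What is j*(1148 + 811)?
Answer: 219408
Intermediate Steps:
r = -7 (r = 3 - 1*10 = 3 - 10 = -7)
K(Y) = 3/2 - Y/2
U(G) = 112 - 7*G (U(G) = -7*(G - 16) = -7*(-16 + G) = 112 - 7*G)
j = 112 (j = 112 - 7*(3/2 - ½*3) = 112 - 7*(3/2 - 3/2) = 112 - 7*0 = 112 + 0 = 112)
j*(1148 + 811) = 112*(1148 + 811) = 112*1959 = 219408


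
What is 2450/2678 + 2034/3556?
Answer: 3539813/2380742 ≈ 1.4869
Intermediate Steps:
2450/2678 + 2034/3556 = 2450*(1/2678) + 2034*(1/3556) = 1225/1339 + 1017/1778 = 3539813/2380742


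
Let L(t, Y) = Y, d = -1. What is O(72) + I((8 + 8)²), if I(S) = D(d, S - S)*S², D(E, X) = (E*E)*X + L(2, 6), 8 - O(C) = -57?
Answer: 393281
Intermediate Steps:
O(C) = 65 (O(C) = 8 - 1*(-57) = 8 + 57 = 65)
D(E, X) = 6 + X*E² (D(E, X) = (E*E)*X + 6 = E²*X + 6 = X*E² + 6 = 6 + X*E²)
I(S) = 6*S² (I(S) = (6 + (S - S)*(-1)²)*S² = (6 + 0*1)*S² = (6 + 0)*S² = 6*S²)
O(72) + I((8 + 8)²) = 65 + 6*((8 + 8)²)² = 65 + 6*(16²)² = 65 + 6*256² = 65 + 6*65536 = 65 + 393216 = 393281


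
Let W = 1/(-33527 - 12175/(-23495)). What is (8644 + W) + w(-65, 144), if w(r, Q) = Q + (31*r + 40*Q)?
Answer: 1974460571255/157540938 ≈ 12533.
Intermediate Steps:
W = -4699/157540938 (W = 1/(-33527 - 12175*(-1/23495)) = 1/(-33527 + 2435/4699) = 1/(-157540938/4699) = -4699/157540938 ≈ -2.9827e-5)
w(r, Q) = 31*r + 41*Q
(8644 + W) + w(-65, 144) = (8644 - 4699/157540938) + (31*(-65) + 41*144) = 1361783863373/157540938 + (-2015 + 5904) = 1361783863373/157540938 + 3889 = 1974460571255/157540938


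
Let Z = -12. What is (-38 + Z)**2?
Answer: 2500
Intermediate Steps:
(-38 + Z)**2 = (-38 - 12)**2 = (-50)**2 = 2500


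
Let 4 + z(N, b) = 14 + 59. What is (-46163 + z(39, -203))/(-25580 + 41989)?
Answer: -46094/16409 ≈ -2.8091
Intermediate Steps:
z(N, b) = 69 (z(N, b) = -4 + (14 + 59) = -4 + 73 = 69)
(-46163 + z(39, -203))/(-25580 + 41989) = (-46163 + 69)/(-25580 + 41989) = -46094/16409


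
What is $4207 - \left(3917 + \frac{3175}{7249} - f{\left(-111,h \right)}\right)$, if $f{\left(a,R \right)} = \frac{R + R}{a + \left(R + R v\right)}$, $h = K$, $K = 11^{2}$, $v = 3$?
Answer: $\frac{784694313}{2703877} \approx 290.21$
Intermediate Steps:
$K = 121$
$h = 121$
$f{\left(a,R \right)} = \frac{2 R}{a + 4 R}$ ($f{\left(a,R \right)} = \frac{R + R}{a + \left(R + R 3\right)} = \frac{2 R}{a + \left(R + 3 R\right)} = \frac{2 R}{a + 4 R}$)
$4207 - \left(3917 + \frac{3175}{7249} - f{\left(-111,h \right)}\right) = 4207 - \left(3917 + \frac{3175}{7249} - \frac{242}{-111 + 4 \cdot 121}\right) = 4207 - \left(3917 + \frac{3175}{7249} - \frac{242}{-111 + 484}\right) = 4207 + \left(2 \cdot 121 \cdot \frac{1}{373} - \left(3917 + \frac{3175}{7249}\right)\right) = 4207 + \left(2 \cdot 121 \cdot \frac{1}{373} - \frac{28397508}{7249}\right) = 4207 + \left(\frac{242}{373} - \frac{28397508}{7249}\right) = 4207 - \frac{10590516226}{2703877} = \frac{784694313}{2703877}$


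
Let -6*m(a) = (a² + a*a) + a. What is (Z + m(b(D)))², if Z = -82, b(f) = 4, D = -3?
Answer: 7744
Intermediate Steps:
m(a) = -a²/3 - a/6 (m(a) = -((a² + a*a) + a)/6 = -((a² + a²) + a)/6 = -(2*a² + a)/6 = -(a + 2*a²)/6 = -a²/3 - a/6)
(Z + m(b(D)))² = (-82 - ⅙*4*(1 + 2*4))² = (-82 - ⅙*4*(1 + 8))² = (-82 - ⅙*4*9)² = (-82 - 6)² = (-88)² = 7744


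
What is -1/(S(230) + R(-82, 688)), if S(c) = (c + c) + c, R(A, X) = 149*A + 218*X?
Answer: -1/138456 ≈ -7.2225e-6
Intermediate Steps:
S(c) = 3*c (S(c) = 2*c + c = 3*c)
-1/(S(230) + R(-82, 688)) = -1/(3*230 + (149*(-82) + 218*688)) = -1/(690 + (-12218 + 149984)) = -1/(690 + 137766) = -1/138456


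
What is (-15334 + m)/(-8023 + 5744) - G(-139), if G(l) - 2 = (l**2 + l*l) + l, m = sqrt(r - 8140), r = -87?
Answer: -87737561/2279 - I*sqrt(8227)/2279 ≈ -38498.0 - 0.039799*I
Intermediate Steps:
m = I*sqrt(8227) (m = sqrt(-87 - 8140) = sqrt(-8227) = I*sqrt(8227) ≈ 90.703*I)
G(l) = 2 + l + 2*l**2 (G(l) = 2 + ((l**2 + l*l) + l) = 2 + ((l**2 + l**2) + l) = 2 + (2*l**2 + l) = 2 + (l + 2*l**2) = 2 + l + 2*l**2)
(-15334 + m)/(-8023 + 5744) - G(-139) = (-15334 + I*sqrt(8227))/(-8023 + 5744) - (2 - 139 + 2*(-139)**2) = (-15334 + I*sqrt(8227))/(-2279) - (2 - 139 + 2*19321) = (-15334 + I*sqrt(8227))*(-1/2279) - (2 - 139 + 38642) = (15334/2279 - I*sqrt(8227)/2279) - 1*38505 = (15334/2279 - I*sqrt(8227)/2279) - 38505 = -87737561/2279 - I*sqrt(8227)/2279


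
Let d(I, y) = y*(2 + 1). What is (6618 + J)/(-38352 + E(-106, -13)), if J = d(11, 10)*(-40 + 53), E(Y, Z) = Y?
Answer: -3504/19229 ≈ -0.18222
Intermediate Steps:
d(I, y) = 3*y (d(I, y) = y*3 = 3*y)
J = 390 (J = (3*10)*(-40 + 53) = 30*13 = 390)
(6618 + J)/(-38352 + E(-106, -13)) = (6618 + 390)/(-38352 - 106) = 7008/(-38458) = 7008*(-1/38458) = -3504/19229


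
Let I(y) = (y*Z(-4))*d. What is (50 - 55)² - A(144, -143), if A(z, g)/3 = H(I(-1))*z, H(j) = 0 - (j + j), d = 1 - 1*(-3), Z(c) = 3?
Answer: -10343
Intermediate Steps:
d = 4 (d = 1 + 3 = 4)
I(y) = 12*y (I(y) = (y*3)*4 = (3*y)*4 = 12*y)
H(j) = -2*j (H(j) = 0 - 2*j = -2*j)
A(z, g) = 72*z (A(z, g) = 3*((-24*(-1))*z) = 3*((-2*(-12))*z) = 3*(24*z) = 72*z)
(50 - 55)² - A(144, -143) = (50 - 55)² - 72*144 = (-5)² - 1*10368 = 25 - 10368 = -10343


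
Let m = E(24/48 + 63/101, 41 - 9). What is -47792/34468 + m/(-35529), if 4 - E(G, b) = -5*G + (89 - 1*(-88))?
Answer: -85457749997/61842985386 ≈ -1.3819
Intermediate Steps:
E(G, b) = -173 + 5*G (E(G, b) = 4 - (-5*G + (89 - 1*(-88))) = 4 - (-5*G + (89 + 88)) = 4 - (-5*G + 177) = 4 - (177 - 5*G) = 4 + (-177 + 5*G) = -173 + 5*G)
m = -33811/202 (m = -173 + 5*(24/48 + 63/101) = -173 + 5*(24*(1/48) + 63*(1/101)) = -173 + 5*(1/2 + 63/101) = -173 + 5*(227/202) = -173 + 1135/202 = -33811/202 ≈ -167.38)
-47792/34468 + m/(-35529) = -47792/34468 - 33811/202/(-35529) = -47792*1/34468 - 33811/202*(-1/35529) = -11948/8617 + 33811/7176858 = -85457749997/61842985386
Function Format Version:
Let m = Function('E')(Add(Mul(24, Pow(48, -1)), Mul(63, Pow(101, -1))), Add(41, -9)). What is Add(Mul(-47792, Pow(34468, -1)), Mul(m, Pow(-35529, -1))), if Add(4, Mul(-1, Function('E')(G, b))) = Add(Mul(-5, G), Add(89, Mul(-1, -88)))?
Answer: Rational(-85457749997, 61842985386) ≈ -1.3819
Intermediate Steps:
Function('E')(G, b) = Add(-173, Mul(5, G)) (Function('E')(G, b) = Add(4, Mul(-1, Add(Mul(-5, G), Add(89, Mul(-1, -88))))) = Add(4, Mul(-1, Add(Mul(-5, G), Add(89, 88)))) = Add(4, Mul(-1, Add(Mul(-5, G), 177))) = Add(4, Mul(-1, Add(177, Mul(-5, G)))) = Add(4, Add(-177, Mul(5, G))) = Add(-173, Mul(5, G)))
m = Rational(-33811, 202) (m = Add(-173, Mul(5, Add(Mul(24, Pow(48, -1)), Mul(63, Pow(101, -1))))) = Add(-173, Mul(5, Add(Mul(24, Rational(1, 48)), Mul(63, Rational(1, 101))))) = Add(-173, Mul(5, Add(Rational(1, 2), Rational(63, 101)))) = Add(-173, Mul(5, Rational(227, 202))) = Add(-173, Rational(1135, 202)) = Rational(-33811, 202) ≈ -167.38)
Add(Mul(-47792, Pow(34468, -1)), Mul(m, Pow(-35529, -1))) = Add(Mul(-47792, Pow(34468, -1)), Mul(Rational(-33811, 202), Pow(-35529, -1))) = Add(Mul(-47792, Rational(1, 34468)), Mul(Rational(-33811, 202), Rational(-1, 35529))) = Add(Rational(-11948, 8617), Rational(33811, 7176858)) = Rational(-85457749997, 61842985386)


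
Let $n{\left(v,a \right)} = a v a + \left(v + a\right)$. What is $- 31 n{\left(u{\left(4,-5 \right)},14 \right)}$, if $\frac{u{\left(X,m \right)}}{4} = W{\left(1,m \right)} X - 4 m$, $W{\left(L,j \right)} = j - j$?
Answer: $-488994$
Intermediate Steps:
$W{\left(L,j \right)} = 0$
$u{\left(X,m \right)} = - 16 m$ ($u{\left(X,m \right)} = 4 \left(0 X - 4 m\right) = 4 \left(0 - 4 m\right) = 4 \left(- 4 m\right) = - 16 m$)
$n{\left(v,a \right)} = a + v + v a^{2}$ ($n{\left(v,a \right)} = v a^{2} + \left(a + v\right) = a + v + v a^{2}$)
$- 31 n{\left(u{\left(4,-5 \right)},14 \right)} = - 31 \left(14 - -80 + \left(-16\right) \left(-5\right) 14^{2}\right) = - 31 \left(14 + 80 + 80 \cdot 196\right) = - 31 \left(14 + 80 + 15680\right) = \left(-31\right) 15774 = -488994$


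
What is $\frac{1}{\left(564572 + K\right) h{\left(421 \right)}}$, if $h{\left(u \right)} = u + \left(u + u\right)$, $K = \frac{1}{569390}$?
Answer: $\frac{569390}{406006065315303} \approx 1.4024 \cdot 10^{-9}$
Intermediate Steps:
$K = \frac{1}{569390} \approx 1.7563 \cdot 10^{-6}$
$h{\left(u \right)} = 3 u$ ($h{\left(u \right)} = u + 2 u = 3 u$)
$\frac{1}{\left(564572 + K\right) h{\left(421 \right)}} = \frac{1}{\left(564572 + \frac{1}{569390}\right) 3 \cdot 421} = \frac{1}{\frac{321461651081}{569390} \cdot 1263} = \frac{569390}{321461651081} \cdot \frac{1}{1263} = \frac{569390}{406006065315303}$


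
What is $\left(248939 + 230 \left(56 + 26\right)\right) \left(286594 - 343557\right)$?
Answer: $-15254634437$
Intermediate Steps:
$\left(248939 + 230 \left(56 + 26\right)\right) \left(286594 - 343557\right) = \left(248939 + 230 \cdot 82\right) \left(-56963\right) = \left(248939 + 18860\right) \left(-56963\right) = 267799 \left(-56963\right) = -15254634437$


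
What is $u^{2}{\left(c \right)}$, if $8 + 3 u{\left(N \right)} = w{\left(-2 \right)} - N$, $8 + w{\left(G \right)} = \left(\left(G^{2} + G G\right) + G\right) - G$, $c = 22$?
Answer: $100$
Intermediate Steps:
$w{\left(G \right)} = -8 + 2 G^{2}$ ($w{\left(G \right)} = -8 - \left(- G^{2} - G G\right) = -8 + \left(\left(\left(G^{2} + G^{2}\right) + G\right) - G\right) = -8 + \left(\left(2 G^{2} + G\right) - G\right) = -8 + \left(\left(G + 2 G^{2}\right) - G\right) = -8 + 2 G^{2}$)
$u{\left(N \right)} = - \frac{8}{3} - \frac{N}{3}$ ($u{\left(N \right)} = - \frac{8}{3} + \frac{\left(-8 + 2 \left(-2\right)^{2}\right) - N}{3} = - \frac{8}{3} + \frac{\left(-8 + 2 \cdot 4\right) - N}{3} = - \frac{8}{3} + \frac{\left(-8 + 8\right) - N}{3} = - \frac{8}{3} + \frac{0 - N}{3} = - \frac{8}{3} + \frac{\left(-1\right) N}{3} = - \frac{8}{3} - \frac{N}{3}$)
$u^{2}{\left(c \right)} = \left(- \frac{8}{3} - \frac{22}{3}\right)^{2} = \left(-10\right)^{2} = 100$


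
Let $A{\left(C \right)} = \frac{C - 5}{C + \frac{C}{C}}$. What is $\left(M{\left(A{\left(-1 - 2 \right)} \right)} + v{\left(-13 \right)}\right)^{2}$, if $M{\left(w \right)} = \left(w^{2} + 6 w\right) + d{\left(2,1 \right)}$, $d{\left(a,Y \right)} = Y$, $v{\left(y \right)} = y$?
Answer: $784$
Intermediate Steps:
$A{\left(C \right)} = \frac{-5 + C}{1 + C}$ ($A{\left(C \right)} = \frac{-5 + C}{C + 1} = \frac{-5 + C}{1 + C}$)
$M{\left(w \right)} = 1 + w^{2} + 6 w$ ($M{\left(w \right)} = \left(w^{2} + 6 w\right) + 1 = 1 + w^{2} + 6 w$)
$\left(M{\left(A{\left(-1 - 2 \right)} \right)} + v{\left(-13 \right)}\right)^{2} = \left(\left(1 + \left(\frac{-5 - 3}{1 - 3}\right)^{2} + 6 \frac{-5 - 3}{1 - 3}\right) - 13\right)^{2} = \left(\left(1 + \left(\frac{1}{-2} \left(-8\right)\right)^{2} + 6 \frac{1}{-2} \left(-8\right)\right) - 13\right)^{2} = \left(\left(1 + \left(\left(- \frac{1}{2}\right) \left(-8\right)\right)^{2} + 6 \left(\left(- \frac{1}{2}\right) \left(-8\right)\right)\right) - 13\right)^{2} = \left(\left(1 + 4^{2} + 6 \cdot 4\right) - 13\right)^{2} = \left(\left(1 + 16 + 24\right) - 13\right)^{2} = \left(41 - 13\right)^{2} = 28^{2} = 784$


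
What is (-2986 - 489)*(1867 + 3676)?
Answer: -19261925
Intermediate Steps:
(-2986 - 489)*(1867 + 3676) = -3475*5543 = -19261925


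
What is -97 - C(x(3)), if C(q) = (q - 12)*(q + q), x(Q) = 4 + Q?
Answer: -27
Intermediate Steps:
C(q) = 2*q*(-12 + q) (C(q) = (-12 + q)*(2*q) = 2*q*(-12 + q))
-97 - C(x(3)) = -97 - 2*(4 + 3)*(-12 + (4 + 3)) = -97 - 2*7*(-12 + 7) = -97 - 2*7*(-5) = -97 - 1*(-70) = -97 + 70 = -27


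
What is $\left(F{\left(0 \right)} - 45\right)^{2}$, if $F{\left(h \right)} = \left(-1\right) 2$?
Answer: $2209$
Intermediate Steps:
$F{\left(h \right)} = -2$
$\left(F{\left(0 \right)} - 45\right)^{2} = \left(-2 - 45\right)^{2} = \left(-47\right)^{2} = 2209$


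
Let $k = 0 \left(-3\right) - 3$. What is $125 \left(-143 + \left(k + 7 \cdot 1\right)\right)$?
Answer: $-17375$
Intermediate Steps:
$k = -3$ ($k = 0 - 3 = -3$)
$125 \left(-143 + \left(k + 7 \cdot 1\right)\right) = 125 \left(-143 + \left(-3 + 7 \cdot 1\right)\right) = 125 \left(-143 + \left(-3 + 7\right)\right) = 125 \left(-143 + 4\right) = 125 \left(-139\right) = -17375$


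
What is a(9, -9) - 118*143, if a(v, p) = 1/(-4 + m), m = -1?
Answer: -84371/5 ≈ -16874.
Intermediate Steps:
a(v, p) = -1/5 (a(v, p) = 1/(-4 - 1) = 1/(-5) = -1/5)
a(9, -9) - 118*143 = -1/5 - 118*143 = -1/5 - 16874 = -84371/5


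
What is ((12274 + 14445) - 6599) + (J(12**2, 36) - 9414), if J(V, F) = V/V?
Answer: 10707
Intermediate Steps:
J(V, F) = 1
((12274 + 14445) - 6599) + (J(12**2, 36) - 9414) = ((12274 + 14445) - 6599) + (1 - 9414) = (26719 - 6599) - 9413 = 20120 - 9413 = 10707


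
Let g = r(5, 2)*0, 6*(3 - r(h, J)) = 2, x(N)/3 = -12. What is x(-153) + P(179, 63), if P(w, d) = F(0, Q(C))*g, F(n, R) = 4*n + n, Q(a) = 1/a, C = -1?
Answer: -36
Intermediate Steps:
x(N) = -36 (x(N) = 3*(-12) = -36)
r(h, J) = 8/3 (r(h, J) = 3 - 1/6*2 = 3 - 1/3 = 8/3)
F(n, R) = 5*n
g = 0 (g = (8/3)*0 = 0)
P(w, d) = 0 (P(w, d) = (5*0)*0 = 0*0 = 0)
x(-153) + P(179, 63) = -36 + 0 = -36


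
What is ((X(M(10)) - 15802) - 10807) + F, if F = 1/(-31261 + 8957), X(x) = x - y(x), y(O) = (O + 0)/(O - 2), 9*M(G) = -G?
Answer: -37391752751/1405152 ≈ -26610.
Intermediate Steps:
M(G) = -G/9 (M(G) = (-G)/9 = -G/9)
y(O) = O/(-2 + O)
X(x) = x - x/(-2 + x)
F = -1/22304 (F = 1/(-22304) = -1/22304 ≈ -4.4835e-5)
((X(M(10)) - 15802) - 10807) + F = (((-1/9*10)*(-3 - 1/9*10)/(-2 - 1/9*10) - 15802) - 10807) - 1/22304 = ((-10*(-3 - 10/9)/(9*(-2 - 10/9)) - 15802) - 10807) - 1/22304 = ((-10/9*(-37/9)/(-28/9) - 15802) - 10807) - 1/22304 = ((-10/9*(-9/28)*(-37/9) - 15802) - 10807) - 1/22304 = ((-185/126 - 15802) - 10807) - 1/22304 = (-1991237/126 - 10807) - 1/22304 = -3352919/126 - 1/22304 = -37391752751/1405152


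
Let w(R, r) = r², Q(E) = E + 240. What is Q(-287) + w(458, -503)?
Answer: 252962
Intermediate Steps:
Q(E) = 240 + E
Q(-287) + w(458, -503) = (240 - 287) + (-503)² = -47 + 253009 = 252962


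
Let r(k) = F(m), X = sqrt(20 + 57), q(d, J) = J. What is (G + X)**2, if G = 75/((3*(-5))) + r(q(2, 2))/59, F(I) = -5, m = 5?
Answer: 358037/3481 - 600*sqrt(77)/59 ≈ 13.618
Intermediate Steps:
X = sqrt(77) ≈ 8.7750
r(k) = -5
G = -300/59 (G = 75/((3*(-5))) - 5/59 = 75/(-15) - 5*1/59 = 75*(-1/15) - 5/59 = -5 - 5/59 = -300/59 ≈ -5.0847)
(G + X)**2 = (-300/59 + sqrt(77))**2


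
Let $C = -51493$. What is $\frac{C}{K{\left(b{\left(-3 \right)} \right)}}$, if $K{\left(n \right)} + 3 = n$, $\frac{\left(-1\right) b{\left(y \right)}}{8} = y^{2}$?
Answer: $\frac{51493}{75} \approx 686.57$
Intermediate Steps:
$b{\left(y \right)} = - 8 y^{2}$
$K{\left(n \right)} = -3 + n$
$\frac{C}{K{\left(b{\left(-3 \right)} \right)}} = - \frac{51493}{-3 - 8 \left(-3\right)^{2}} = - \frac{51493}{-3 - 72} = - \frac{51493}{-75} = \left(-51493\right) \left(- \frac{1}{75}\right) = \frac{51493}{75}$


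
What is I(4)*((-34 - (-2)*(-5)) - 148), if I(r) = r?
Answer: -768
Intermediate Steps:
I(4)*((-34 - (-2)*(-5)) - 148) = 4*((-34 - (-2)*(-5)) - 148) = 4*((-34 - 1*10) - 148) = 4*((-34 - 10) - 148) = 4*(-44 - 148) = 4*(-192) = -768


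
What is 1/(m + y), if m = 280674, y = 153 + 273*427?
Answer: 1/397398 ≈ 2.5164e-6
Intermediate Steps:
y = 116724 (y = 153 + 116571 = 116724)
1/(m + y) = 1/(280674 + 116724) = 1/397398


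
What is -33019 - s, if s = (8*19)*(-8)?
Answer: -31803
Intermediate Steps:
s = -1216 (s = 152*(-8) = -1216)
-33019 - s = -33019 - 1*(-1216) = -33019 + 1216 = -31803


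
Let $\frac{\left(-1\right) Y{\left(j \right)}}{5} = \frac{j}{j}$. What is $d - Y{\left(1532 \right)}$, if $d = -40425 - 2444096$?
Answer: $-2484516$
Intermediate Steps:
$Y{\left(j \right)} = -5$ ($Y{\left(j \right)} = - 5 \frac{j}{j} = \left(-5\right) 1 = -5$)
$d = -2484521$ ($d = -40425 - 2444096 = -2484521$)
$d - Y{\left(1532 \right)} = -2484521 - -5 = -2484521 + 5 = -2484516$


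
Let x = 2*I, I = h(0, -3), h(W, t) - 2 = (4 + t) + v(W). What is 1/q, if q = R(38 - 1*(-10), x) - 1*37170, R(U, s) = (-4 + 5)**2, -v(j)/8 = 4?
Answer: -1/37169 ≈ -2.6904e-5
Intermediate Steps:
v(j) = -32 (v(j) = -8*4 = -32)
h(W, t) = -26 + t (h(W, t) = 2 + ((4 + t) - 32) = 2 + (-28 + t) = -26 + t)
I = -29 (I = -26 - 3 = -29)
x = -58 (x = 2*(-29) = -58)
R(U, s) = 1 (R(U, s) = 1**2 = 1)
q = -37169 (q = 1 - 1*37170 = 1 - 37170 = -37169)
1/q = 1/(-37169) = -1/37169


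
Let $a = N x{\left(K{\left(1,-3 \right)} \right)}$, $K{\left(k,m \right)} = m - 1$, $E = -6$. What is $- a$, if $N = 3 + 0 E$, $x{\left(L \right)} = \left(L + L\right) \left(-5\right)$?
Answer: $-120$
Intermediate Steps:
$K{\left(k,m \right)} = -1 + m$
$x{\left(L \right)} = - 10 L$ ($x{\left(L \right)} = 2 L \left(-5\right) = - 10 L$)
$N = 3$ ($N = 3 + 0 \left(-6\right) = 3 + 0 = 3$)
$a = 120$ ($a = 3 \left(- 10 \left(-1 - 3\right)\right) = 3 \left(\left(-10\right) \left(-4\right)\right) = 3 \cdot 40 = 120$)
$- a = \left(-1\right) 120 = -120$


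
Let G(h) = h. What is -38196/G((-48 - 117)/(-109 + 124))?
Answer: 38196/11 ≈ 3472.4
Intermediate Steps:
-38196/G((-48 - 117)/(-109 + 124)) = -38196*(-109 + 124)/(-48 - 117) = -38196/((-165/15)) = -38196/((-165*1/15)) = -38196/(-11) = -38196*(-1/11) = 38196/11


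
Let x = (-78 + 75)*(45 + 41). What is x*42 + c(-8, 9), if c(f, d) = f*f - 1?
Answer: -10773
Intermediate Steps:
x = -258 (x = -3*86 = -258)
c(f, d) = -1 + f**2 (c(f, d) = f**2 - 1 = -1 + f**2)
x*42 + c(-8, 9) = -258*42 + (-1 + (-8)**2) = -10836 + (-1 + 64) = -10836 + 63 = -10773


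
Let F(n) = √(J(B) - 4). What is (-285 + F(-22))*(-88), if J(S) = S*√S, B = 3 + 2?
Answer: 25080 - 88*√(-4 + 5*√5) ≈ 24844.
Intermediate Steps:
B = 5
J(S) = S^(3/2)
F(n) = √(-4 + 5*√5) (F(n) = √(5^(3/2) - 4) = √(5*√5 - 4) = √(-4 + 5*√5))
(-285 + F(-22))*(-88) = (-285 + √(-4 + 5*√5))*(-88) = 25080 - 88*√(-4 + 5*√5)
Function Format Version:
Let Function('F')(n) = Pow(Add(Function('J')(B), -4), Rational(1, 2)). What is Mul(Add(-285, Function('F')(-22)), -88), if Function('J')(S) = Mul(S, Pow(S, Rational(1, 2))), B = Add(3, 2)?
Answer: Add(25080, Mul(-88, Pow(Add(-4, Mul(5, Pow(5, Rational(1, 2)))), Rational(1, 2)))) ≈ 24844.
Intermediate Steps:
B = 5
Function('J')(S) = Pow(S, Rational(3, 2))
Function('F')(n) = Pow(Add(-4, Mul(5, Pow(5, Rational(1, 2)))), Rational(1, 2)) (Function('F')(n) = Pow(Add(Pow(5, Rational(3, 2)), -4), Rational(1, 2)) = Pow(Add(Mul(5, Pow(5, Rational(1, 2))), -4), Rational(1, 2)) = Pow(Add(-4, Mul(5, Pow(5, Rational(1, 2)))), Rational(1, 2)))
Mul(Add(-285, Function('F')(-22)), -88) = Mul(Add(-285, Pow(Add(-4, Mul(5, Pow(5, Rational(1, 2)))), Rational(1, 2))), -88) = Add(25080, Mul(-88, Pow(Add(-4, Mul(5, Pow(5, Rational(1, 2)))), Rational(1, 2))))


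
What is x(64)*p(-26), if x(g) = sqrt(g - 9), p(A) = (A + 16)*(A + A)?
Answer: 520*sqrt(55) ≈ 3856.4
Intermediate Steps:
p(A) = 2*A*(16 + A) (p(A) = (16 + A)*(2*A) = 2*A*(16 + A))
x(g) = sqrt(-9 + g)
x(64)*p(-26) = sqrt(-9 + 64)*(2*(-26)*(16 - 26)) = sqrt(55)*(2*(-26)*(-10)) = sqrt(55)*520 = 520*sqrt(55)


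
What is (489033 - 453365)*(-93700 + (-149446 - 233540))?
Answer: -17002436248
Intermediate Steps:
(489033 - 453365)*(-93700 + (-149446 - 233540)) = 35668*(-93700 - 382986) = 35668*(-476686) = -17002436248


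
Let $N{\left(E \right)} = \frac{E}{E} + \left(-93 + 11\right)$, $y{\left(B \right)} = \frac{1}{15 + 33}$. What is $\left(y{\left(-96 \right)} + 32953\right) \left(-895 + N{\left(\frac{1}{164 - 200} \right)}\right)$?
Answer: $- \frac{96486445}{3} \approx -3.2162 \cdot 10^{7}$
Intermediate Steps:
$y{\left(B \right)} = \frac{1}{48}$
$N{\left(E \right)} = -81$ ($N{\left(E \right)} = 1 - 82 = -81$)
$\left(y{\left(-96 \right)} + 32953\right) \left(-895 + N{\left(\frac{1}{164 - 200} \right)}\right) = \left(\frac{1}{48} + 32953\right) \left(-895 - 81\right) = \frac{1581745}{48} \left(-976\right) = - \frac{96486445}{3}$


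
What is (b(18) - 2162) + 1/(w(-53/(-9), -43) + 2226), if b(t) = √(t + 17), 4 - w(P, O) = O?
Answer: -4914225/2273 + √35 ≈ -2156.1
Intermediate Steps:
w(P, O) = 4 - O
b(t) = √(17 + t)
(b(18) - 2162) + 1/(w(-53/(-9), -43) + 2226) = (√(17 + 18) - 2162) + 1/((4 - 1*(-43)) + 2226) = (√35 - 2162) + 1/((4 + 43) + 2226) = (-2162 + √35) + 1/(47 + 2226) = (-2162 + √35) + 1/2273 = -4914225/2273 + √35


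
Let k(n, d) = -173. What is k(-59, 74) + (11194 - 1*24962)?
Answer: -13941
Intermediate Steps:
k(-59, 74) + (11194 - 1*24962) = -173 + (11194 - 1*24962) = -173 + (11194 - 24962) = -173 - 13768 = -13941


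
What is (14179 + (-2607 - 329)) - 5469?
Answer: 5774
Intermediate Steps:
(14179 + (-2607 - 329)) - 5469 = (14179 - 2936) - 5469 = 11243 - 5469 = 5774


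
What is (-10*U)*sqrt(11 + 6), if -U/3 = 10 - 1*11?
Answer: -30*sqrt(17) ≈ -123.69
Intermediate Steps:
U = 3 (U = -3*(10 - 1*11) = -3*(10 - 11) = -3*(-1) = 3)
(-10*U)*sqrt(11 + 6) = (-10*3)*sqrt(11 + 6) = -30*sqrt(17)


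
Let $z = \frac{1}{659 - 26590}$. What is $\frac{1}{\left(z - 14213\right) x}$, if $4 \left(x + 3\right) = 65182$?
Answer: $- \frac{25931}{6004719875420} \approx -4.3184 \cdot 10^{-9}$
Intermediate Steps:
$z = - \frac{1}{25931}$ ($z = \frac{1}{659 - 26590} = \frac{1}{-25931} = - \frac{1}{25931} \approx -3.8564 \cdot 10^{-5}$)
$x = \frac{32585}{2}$ ($x = -3 + \frac{1}{4} \cdot 65182 = -3 + \frac{32591}{2} = \frac{32585}{2} \approx 16293.0$)
$\frac{1}{\left(z - 14213\right) x} = \frac{1}{\left(- \frac{1}{25931} - 14213\right) \frac{32585}{2}} = \frac{1}{- \frac{368557304}{25931}} \cdot \frac{2}{32585} = \left(- \frac{25931}{368557304}\right) \frac{2}{32585} = - \frac{25931}{6004719875420}$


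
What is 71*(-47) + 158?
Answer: -3179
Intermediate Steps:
71*(-47) + 158 = -3337 + 158 = -3179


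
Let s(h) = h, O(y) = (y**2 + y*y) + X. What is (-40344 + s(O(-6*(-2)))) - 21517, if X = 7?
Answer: -61566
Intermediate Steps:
O(y) = 7 + 2*y**2 (O(y) = (y**2 + y*y) + 7 = (y**2 + y**2) + 7 = 2*y**2 + 7 = 7 + 2*y**2)
(-40344 + s(O(-6*(-2)))) - 21517 = (-40344 + (7 + 2*(-6*(-2))**2)) - 21517 = (-40344 + (7 + 2*12**2)) - 21517 = (-40344 + (7 + 2*144)) - 21517 = (-40344 + (7 + 288)) - 21517 = (-40344 + 295) - 21517 = -40049 - 21517 = -61566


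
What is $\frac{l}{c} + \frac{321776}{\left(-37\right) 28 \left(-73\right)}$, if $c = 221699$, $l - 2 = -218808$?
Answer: $\frac{1956769902}{598808999} \approx 3.2678$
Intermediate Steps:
$l = -218806$ ($l = 2 - 218808 = -218806$)
$\frac{l}{c} + \frac{321776}{\left(-37\right) 28 \left(-73\right)} = - \frac{218806}{221699} + \frac{321776}{\left(-37\right) 28 \left(-73\right)} = \left(-218806\right) \frac{1}{221699} + \frac{321776}{\left(-1036\right) \left(-73\right)} = - \frac{218806}{221699} + \frac{321776}{75628} = - \frac{218806}{221699} + 321776 \cdot \frac{1}{75628} = - \frac{218806}{221699} + \frac{11492}{2701} = \frac{1956769902}{598808999}$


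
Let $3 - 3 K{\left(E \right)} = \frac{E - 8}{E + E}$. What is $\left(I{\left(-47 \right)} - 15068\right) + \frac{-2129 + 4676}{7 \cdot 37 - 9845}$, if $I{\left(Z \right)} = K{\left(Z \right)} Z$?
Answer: $- \frac{217210598}{14379} \approx -15106.0$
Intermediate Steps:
$K{\left(E \right)} = 1 - \frac{-8 + E}{6 E}$ ($K{\left(E \right)} = 1 - \frac{\left(E - 8\right) \frac{1}{E + E}}{3} = 1 - \frac{\left(-8 + E\right) \frac{1}{2 E}}{3} = 1 - \frac{\frac{1}{2} \frac{1}{E} \left(-8 + E\right)}{3} = 1 - \frac{-8 + E}{6 E}$)
$I{\left(Z \right)} = \frac{4}{3} + \frac{5 Z}{6}$ ($I{\left(Z \right)} = \frac{8 + 5 Z}{6 Z} Z = \frac{4}{3} + \frac{5 Z}{6}$)
$\left(I{\left(-47 \right)} - 15068\right) + \frac{-2129 + 4676}{7 \cdot 37 - 9845} = \left(\left(\frac{4}{3} + \frac{5}{6} \left(-47\right)\right) - 15068\right) + \frac{-2129 + 4676}{7 \cdot 37 - 9845} = \left(\left(\frac{4}{3} - \frac{235}{6}\right) - 15068\right) + \frac{2547}{259 - 9845} = \left(- \frac{227}{6} - 15068\right) + \frac{2547}{-9586} = - \frac{90635}{6} + 2547 \left(- \frac{1}{9586}\right) = - \frac{90635}{6} - \frac{2547}{9586} = - \frac{217210598}{14379}$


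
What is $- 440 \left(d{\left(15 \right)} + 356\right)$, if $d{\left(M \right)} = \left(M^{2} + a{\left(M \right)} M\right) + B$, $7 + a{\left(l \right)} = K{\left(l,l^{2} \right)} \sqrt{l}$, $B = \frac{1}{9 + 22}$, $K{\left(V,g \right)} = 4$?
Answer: $- \frac{6493080}{31} - 26400 \sqrt{15} \approx -3.117 \cdot 10^{5}$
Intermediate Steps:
$B = \frac{1}{31} \approx 0.032258$
$a{\left(l \right)} = -7 + 4 \sqrt{l}$
$d{\left(M \right)} = \frac{1}{31} + M^{2} + M \left(-7 + 4 \sqrt{M}\right)$ ($d{\left(M \right)} = \left(M^{2} + \left(-7 + 4 \sqrt{M}\right) M\right) + \frac{1}{31} = \left(M^{2} + M \left(-7 + 4 \sqrt{M}\right)\right) + \frac{1}{31} = \frac{1}{31} + M^{2} + M \left(-7 + 4 \sqrt{M}\right)$)
$- 440 \left(d{\left(15 \right)} + 356\right) = - 440 \left(\left(\frac{1}{31} + 15^{2} - 105 + 4 \cdot 15^{\frac{3}{2}}\right) + 356\right) = - 440 \left(\left(\frac{1}{31} + 225 - 105 + 4 \cdot 15 \sqrt{15}\right) + 356\right) = - 440 \left(\left(\frac{1}{31} + 225 - 105 + 60 \sqrt{15}\right) + 356\right) = - 440 \left(\left(\frac{3721}{31} + 60 \sqrt{15}\right) + 356\right) = - 440 \left(\frac{14757}{31} + 60 \sqrt{15}\right) = - \frac{6493080}{31} - 26400 \sqrt{15}$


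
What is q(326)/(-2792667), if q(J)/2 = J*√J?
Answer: -652*√326/2792667 ≈ -0.0042154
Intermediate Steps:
q(J) = 2*J^(3/2) (q(J) = 2*(J*√J) = 2*J^(3/2))
q(326)/(-2792667) = (2*326^(3/2))/(-2792667) = (2*(326*√326))*(-1/2792667) = (652*√326)*(-1/2792667) = -652*√326/2792667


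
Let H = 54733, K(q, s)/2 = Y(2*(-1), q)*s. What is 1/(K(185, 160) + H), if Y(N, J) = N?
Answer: 1/54093 ≈ 1.8487e-5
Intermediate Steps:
K(q, s) = -4*s (K(q, s) = 2*((2*(-1))*s) = 2*(-2*s) = -4*s)
1/(K(185, 160) + H) = 1/(-4*160 + 54733) = 1/(-640 + 54733) = 1/54093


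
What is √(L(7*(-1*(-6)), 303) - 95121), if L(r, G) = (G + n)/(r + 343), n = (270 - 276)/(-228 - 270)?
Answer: I*√3885173778871/6391 ≈ 308.42*I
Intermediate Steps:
n = 1/83 (n = -6/(-498) = -6*(-1/498) = 1/83 ≈ 0.012048)
L(r, G) = (1/83 + G)/(343 + r) (L(r, G) = (G + 1/83)/(r + 343) = (1/83 + G)/(343 + r))
√(L(7*(-1*(-6)), 303) - 95121) = √((1/83 + 303)/(343 + 7*(-1*(-6))) - 95121) = √((25150/83)/(343 + 7*6) - 95121) = √((25150/83)/(343 + 42) - 95121) = √((25150/83)/385 - 95121) = √((1/385)*(25150/83) - 95121) = √(5030/6391 - 95121) = √(-607913281/6391) = I*√3885173778871/6391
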